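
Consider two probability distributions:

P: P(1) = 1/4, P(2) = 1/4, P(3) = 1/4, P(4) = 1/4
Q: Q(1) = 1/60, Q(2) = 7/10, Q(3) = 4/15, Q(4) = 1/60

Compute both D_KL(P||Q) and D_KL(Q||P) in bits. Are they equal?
D_KL(P||Q) = 1.5588 bits, D_KL(Q||P) = 0.9344 bits. No, they are not equal.

D_KL(P||Q) = Σ P(x) log₂(P(x)/Q(x))

Computing term by term:
  P(1)·log₂(P(1)/Q(1)) = (1/4)·log₂((1/4)/(1/60)) = 0.97672
  P(2)·log₂(P(2)/Q(2)) = (1/4)·log₂((1/4)/(7/10)) = -0.37136
  P(3)·log₂(P(3)/Q(3)) = (1/4)·log₂((1/4)/(4/15)) = -0.02328
  P(4)·log₂(P(4)/Q(4)) = (1/4)·log₂((1/4)/(1/60)) = 0.97672

D_KL(P||Q) = 0.97672 - 0.37136 - 0.02328 + 0.97672 = 1.55880 ≈ 1.5588 bits

D_KL(Q||P) = Σ Q(x) log₂(Q(x)/P(x))

Computing term by term:
  Q(1)·log₂(Q(1)/P(1)) = (1/60)·log₂((1/60)/(1/4)) = -0.06511
  Q(2)·log₂(Q(2)/P(2)) = (7/10)·log₂((7/10)/(1/4)) = 1.03980
  Q(3)·log₂(Q(3)/P(3)) = (4/15)·log₂((4/15)/(1/4)) = 0.02483
  Q(4)·log₂(Q(4)/P(4)) = (1/60)·log₂((1/60)/(1/4)) = -0.06511

D_KL(Q||P) = -0.06511 + 1.03980 + 0.02483 - 0.06511 = 0.93441 ≈ 0.9344 bits

These are NOT equal (difference: 0.6244 bits). KL divergence is asymmetric: D_KL(P||Q) ≠ D_KL(Q||P) in general.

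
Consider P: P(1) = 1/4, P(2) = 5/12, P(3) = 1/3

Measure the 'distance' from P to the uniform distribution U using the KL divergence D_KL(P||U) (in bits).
0.0304 bits

U(i) = 1/3 for all i

D_KL(P||U) = Σ P(x) log₂(P(x) / (1/3))
           = Σ P(x) log₂(P(x)) + log₂(3)
           = log₂(3) - H(P)

H(P) = -Σ P(x) log₂(P(x)):
  -P(1)·log₂(P(1)) = -(1/4)·log₂(1/4) = 0.50000
  -P(2)·log₂(P(2)) = -(5/12)·log₂(5/12) = 0.52626
  -P(3)·log₂(P(3)) = -(1/3)·log₂(1/3) = 0.52832
H(P) = 0.50000 + 0.52626 + 0.52832 = 1.55458 bits

log₂(3) = 1.58496 bits

D_KL(P||U) = 1.58496 - 1.55458 = 0.03038 ≈ 0.0304 bits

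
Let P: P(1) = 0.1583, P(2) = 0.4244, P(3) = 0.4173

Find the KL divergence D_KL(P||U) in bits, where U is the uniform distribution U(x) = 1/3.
0.1131 bits

U(i) = 1/3 for all i

D_KL(P||U) = Σ P(x) log₂(P(x) / (1/3))
           = Σ P(x) log₂(P(x)) + log₂(3)
           = log₂(3) - H(P)

H(P) = -Σ P(x) log₂(P(x)):
  -P(1)·log₂(P(1)) = -(0.1583)·log₂(0.1583) = 0.42096
  -P(2)·log₂(P(2)) = -(0.4244)·log₂(0.4244) = 0.52477
  -P(3)·log₂(P(3)) = -(0.4173)·log₂(0.4173) = 0.52615
H(P) = 0.42096 + 0.52477 + 0.52615 = 1.47188 bits

log₂(3) = 1.58496 bits

D_KL(P||U) = 1.58496 - 1.47188 = 0.11308 ≈ 0.1131 bits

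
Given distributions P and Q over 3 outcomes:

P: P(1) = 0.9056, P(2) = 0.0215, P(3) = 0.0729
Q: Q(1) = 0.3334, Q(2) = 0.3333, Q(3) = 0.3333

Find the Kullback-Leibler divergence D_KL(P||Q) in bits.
1.0607 bits

D_KL(P||Q) = Σ P(x) log₂(P(x)/Q(x))

Computing term by term:
  P(1)·log₂(P(1)/Q(1)) = 0.9056·log₂(0.9056/0.3334) = 1.30553
  P(2)·log₂(P(2)/Q(2)) = 0.0215·log₂(0.0215/0.3333) = -0.08502
  P(3)·log₂(P(3)/Q(3)) = 0.0729·log₂(0.0729/0.3333) = -0.15986

D_KL(P||Q) = 1.30553 - 0.08502 - 0.15986 = 1.06065 ≈ 1.0607 bits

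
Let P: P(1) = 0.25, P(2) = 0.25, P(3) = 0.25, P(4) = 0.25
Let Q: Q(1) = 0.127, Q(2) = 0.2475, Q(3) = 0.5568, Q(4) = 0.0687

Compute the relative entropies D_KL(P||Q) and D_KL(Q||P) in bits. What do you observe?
D_KL(P||Q) = 0.4250 bits, D_KL(Q||P) = 0.3875 bits. The two directions give different values (D_KL(P||Q) exceeds D_KL(Q||P) by 0.0375 bits): KL divergence is asymmetric.

D_KL(P||Q) = Σ P(x) log₂(P(x)/Q(x))

Computing term by term:
  P(1)·log₂(P(1)/Q(1)) = 0.25·log₂(0.25/0.127) = 0.24427
  P(2)·log₂(P(2)/Q(2)) = 0.25·log₂(0.25/0.2475) = 0.00362
  P(3)·log₂(P(3)/Q(3)) = 0.25·log₂(0.25/0.5568) = -0.28881
  P(4)·log₂(P(4)/Q(4)) = 0.25·log₂(0.25/0.0687) = 0.46589

D_KL(P||Q) = 0.24427 + 0.00362 - 0.28881 + 0.46589 = 0.42497 ≈ 0.4250 bits

D_KL(Q||P) = Σ Q(x) log₂(Q(x)/P(x))

Computing term by term:
  Q(1)·log₂(Q(1)/P(1)) = 0.127·log₂(0.127/0.25) = -0.12409
  Q(2)·log₂(Q(2)/P(2)) = 0.2475·log₂(0.2475/0.25) = -0.00359
  Q(3)·log₂(Q(3)/P(3)) = 0.5568·log₂(0.5568/0.25) = 0.64323
  Q(4)·log₂(Q(4)/P(4)) = 0.0687·log₂(0.0687/0.25) = -0.12803

D_KL(Q||P) = -0.12409 - 0.00359 + 0.64323 - 0.12803 = 0.38752 ≈ 0.3875 bits

These are NOT equal (difference: 0.0375 bits). KL divergence is asymmetric: D_KL(P||Q) ≠ D_KL(Q||P) in general.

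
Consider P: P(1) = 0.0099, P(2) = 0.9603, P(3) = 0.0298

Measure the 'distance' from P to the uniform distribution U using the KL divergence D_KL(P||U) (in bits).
1.3119 bits

U(i) = 1/3 for all i

D_KL(P||U) = Σ P(x) log₂(P(x) / (1/3))
           = Σ P(x) log₂(P(x)) + log₂(3)
           = log₂(3) - H(P)

H(P) = -Σ P(x) log₂(P(x)):
  -P(1)·log₂(P(1)) = -(0.0099)·log₂(0.0099) = 0.06592
  -P(2)·log₂(P(2)) = -(0.9603)·log₂(0.9603) = 0.05612
  -P(3)·log₂(P(3)) = -(0.0298)·log₂(0.0298) = 0.15104
H(P) = 0.06592 + 0.05612 + 0.15104 = 0.27308 bits

log₂(3) = 1.58496 bits

D_KL(P||U) = 1.58496 - 0.27308 = 1.31188 ≈ 1.3119 bits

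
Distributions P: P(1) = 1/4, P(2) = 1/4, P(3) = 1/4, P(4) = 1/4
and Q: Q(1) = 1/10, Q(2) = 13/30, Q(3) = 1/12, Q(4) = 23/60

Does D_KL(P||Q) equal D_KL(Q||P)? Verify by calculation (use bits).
D_KL(P||Q) = 0.3742 bits, D_KL(Q||P) = 0.3160 bits. No — D_KL(P||Q) ≠ D_KL(Q||P) for this pair.

D_KL(P||Q) = Σ P(x) log₂(P(x)/Q(x))

Computing term by term:
  P(1)·log₂(P(1)/Q(1)) = (1/4)·log₂((1/4)/(1/10)) = 0.33048
  P(2)·log₂(P(2)/Q(2)) = (1/4)·log₂((1/4)/(13/30)) = -0.19839
  P(3)·log₂(P(3)/Q(3)) = (1/4)·log₂((1/4)/(1/12)) = 0.39624
  P(4)·log₂(P(4)/Q(4)) = (1/4)·log₂((1/4)/(23/60)) = -0.15417

D_KL(P||Q) = 0.33048 - 0.19839 + 0.39624 - 0.15417 = 0.37416 ≈ 0.3742 bits

D_KL(Q||P) = Σ Q(x) log₂(Q(x)/P(x))

Computing term by term:
  Q(1)·log₂(Q(1)/P(1)) = (1/10)·log₂((1/10)/(1/4)) = -0.13219
  Q(2)·log₂(Q(2)/P(2)) = (13/30)·log₂((13/30)/(1/4)) = 0.34387
  Q(3)·log₂(Q(3)/P(3)) = (1/12)·log₂((1/12)/(1/4)) = -0.13208
  Q(4)·log₂(Q(4)/P(4)) = (23/60)·log₂((23/60)/(1/4)) = 0.23639

D_KL(Q||P) = -0.13219 + 0.34387 - 0.13208 + 0.23639 = 0.31599 ≈ 0.3160 bits

These are NOT equal (difference: 0.0582 bits). KL divergence is asymmetric: D_KL(P||Q) ≠ D_KL(Q||P) in general.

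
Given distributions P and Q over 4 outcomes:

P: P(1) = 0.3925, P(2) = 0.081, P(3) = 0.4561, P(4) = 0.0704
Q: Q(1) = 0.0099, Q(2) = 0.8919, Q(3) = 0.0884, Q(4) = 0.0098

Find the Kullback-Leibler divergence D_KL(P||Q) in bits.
3.0835 bits

D_KL(P||Q) = Σ P(x) log₂(P(x)/Q(x))

Computing term by term:
  P(1)·log₂(P(1)/Q(1)) = 0.3925·log₂(0.3925/0.0099) = 2.08383
  P(2)·log₂(P(2)/Q(2)) = 0.081·log₂(0.081/0.8919) = -0.28033
  P(3)·log₂(P(3)/Q(3)) = 0.4561·log₂(0.4561/0.0884) = 1.07969
  P(4)·log₂(P(4)/Q(4)) = 0.0704·log₂(0.0704/0.0098) = 0.20027

D_KL(P||Q) = 2.08383 - 0.28033 + 1.07969 + 0.20027 = 3.08346 ≈ 3.0835 bits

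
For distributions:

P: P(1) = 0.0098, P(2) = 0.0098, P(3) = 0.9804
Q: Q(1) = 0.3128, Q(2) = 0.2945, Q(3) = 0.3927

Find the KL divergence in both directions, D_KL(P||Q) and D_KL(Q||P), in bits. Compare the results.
D_KL(P||Q) = 1.1970 bits, D_KL(Q||P) = 2.4903 bits. D_KL(Q||P) is larger than D_KL(P||Q) by 1.2933 bits; the two directions differ.

D_KL(P||Q) = Σ P(x) log₂(P(x)/Q(x))

Computing term by term:
  P(1)·log₂(P(1)/Q(1)) = 0.0098·log₂(0.0098/0.3128) = -0.04896
  P(2)·log₂(P(2)/Q(2)) = 0.0098·log₂(0.0098/0.2945) = -0.04811
  P(3)·log₂(P(3)/Q(3)) = 0.9804·log₂(0.9804/0.3927) = 1.29407

D_KL(P||Q) = -0.04896 - 0.04811 + 1.29407 = 1.19700 ≈ 1.1970 bits

D_KL(Q||P) = Σ Q(x) log₂(Q(x)/P(x))

Computing term by term:
  Q(1)·log₂(Q(1)/P(1)) = 0.3128·log₂(0.3128/0.0098) = 1.56285
  Q(2)·log₂(Q(2)/P(2)) = 0.2945·log₂(0.2945/0.0098) = 1.44580
  Q(3)·log₂(Q(3)/P(3)) = 0.3927·log₂(0.3927/0.9804) = -0.51834

D_KL(Q||P) = 1.56285 + 1.44580 - 0.51834 = 2.49031 ≈ 2.4903 bits

These are NOT equal (difference: 1.2933 bits). KL divergence is asymmetric: D_KL(P||Q) ≠ D_KL(Q||P) in general.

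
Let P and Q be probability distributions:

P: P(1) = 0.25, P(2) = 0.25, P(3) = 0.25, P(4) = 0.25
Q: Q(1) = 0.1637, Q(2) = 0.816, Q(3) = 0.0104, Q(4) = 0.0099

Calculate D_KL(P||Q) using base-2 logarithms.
2.0375 bits

D_KL(P||Q) = Σ P(x) log₂(P(x)/Q(x))

Computing term by term:
  P(1)·log₂(P(1)/Q(1)) = 0.25·log₂(0.25/0.1637) = 0.15272
  P(2)·log₂(P(2)/Q(2)) = 0.25·log₂(0.25/0.816) = -0.42666
  P(3)·log₂(P(3)/Q(3)) = 0.25·log₂(0.25/0.0104) = 1.14682
  P(4)·log₂(P(4)/Q(4)) = 0.25·log₂(0.25/0.0099) = 1.16459

D_KL(P||Q) = 0.15272 - 0.42666 + 1.14682 + 1.16459 = 2.03747 ≈ 2.0375 bits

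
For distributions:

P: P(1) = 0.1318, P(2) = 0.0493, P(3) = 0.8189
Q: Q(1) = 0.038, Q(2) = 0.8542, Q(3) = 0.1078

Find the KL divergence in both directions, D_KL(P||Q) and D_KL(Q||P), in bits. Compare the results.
D_KL(P||Q) = 2.4292 bits, D_KL(Q||P) = 3.1314 bits. D_KL(Q||P) is larger than D_KL(P||Q) by 0.7022 bits; the two directions differ.

D_KL(P||Q) = Σ P(x) log₂(P(x)/Q(x))

Computing term by term:
  P(1)·log₂(P(1)/Q(1)) = 0.1318·log₂(0.1318/0.038) = 0.23649
  P(2)·log₂(P(2)/Q(2)) = 0.0493·log₂(0.0493/0.8542) = -0.20287
  P(3)·log₂(P(3)/Q(3)) = 0.8189·log₂(0.8189/0.1078) = 2.39555

D_KL(P||Q) = 0.23649 - 0.20287 + 2.39555 = 2.42917 ≈ 2.4292 bits

D_KL(Q||P) = Σ Q(x) log₂(Q(x)/P(x))

Computing term by term:
  Q(1)·log₂(Q(1)/P(1)) = 0.038·log₂(0.038/0.1318) = -0.06818
  Q(2)·log₂(Q(2)/P(2)) = 0.8542·log₂(0.8542/0.0493) = 3.51496
  Q(3)·log₂(Q(3)/P(3)) = 0.1078·log₂(0.1078/0.8189) = -0.31535

D_KL(Q||P) = -0.06818 + 3.51496 - 0.31535 = 3.13143 ≈ 3.1314 bits

These are NOT equal (difference: 0.7022 bits). KL divergence is asymmetric: D_KL(P||Q) ≠ D_KL(Q||P) in general.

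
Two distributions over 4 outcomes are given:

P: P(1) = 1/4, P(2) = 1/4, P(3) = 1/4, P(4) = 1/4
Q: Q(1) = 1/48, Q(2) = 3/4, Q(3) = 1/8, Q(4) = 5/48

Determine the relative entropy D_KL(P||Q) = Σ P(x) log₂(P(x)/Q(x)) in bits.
1.0658 bits

D_KL(P||Q) = Σ P(x) log₂(P(x)/Q(x))

Computing term by term:
  P(1)·log₂(P(1)/Q(1)) = (1/4)·log₂((1/4)/(1/48)) = 0.89624
  P(2)·log₂(P(2)/Q(2)) = (1/4)·log₂((1/4)/(3/4)) = -0.39624
  P(3)·log₂(P(3)/Q(3)) = (1/4)·log₂((1/4)/(1/8)) = 0.25000
  P(4)·log₂(P(4)/Q(4)) = (1/4)·log₂((1/4)/(5/48)) = 0.31576

D_KL(P||Q) = 0.89624 - 0.39624 + 0.25000 + 0.31576 = 1.06576 ≈ 1.0658 bits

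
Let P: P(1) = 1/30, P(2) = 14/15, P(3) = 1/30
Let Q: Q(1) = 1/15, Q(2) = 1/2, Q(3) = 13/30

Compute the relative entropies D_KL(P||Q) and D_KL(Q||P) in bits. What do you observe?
D_KL(P||Q) = 0.6838 bits, D_KL(Q||P) = 1.2200 bits. The two directions give different values (D_KL(Q||P) exceeds D_KL(P||Q) by 0.5362 bits): KL divergence is asymmetric.

D_KL(P||Q) = Σ P(x) log₂(P(x)/Q(x))

Computing term by term:
  P(1)·log₂(P(1)/Q(1)) = (1/30)·log₂((1/30)/(1/15)) = -0.03333
  P(2)·log₂(P(2)/Q(2)) = (14/15)·log₂((14/15)/(1/2)) = 0.84043
  P(3)·log₂(P(3)/Q(3)) = (1/30)·log₂((1/30)/(13/30)) = -0.12335

D_KL(P||Q) = -0.03333 + 0.84043 - 0.12335 = 0.68375 ≈ 0.6838 bits

D_KL(Q||P) = Σ Q(x) log₂(Q(x)/P(x))

Computing term by term:
  Q(1)·log₂(Q(1)/P(1)) = (1/15)·log₂((1/15)/(1/30)) = 0.06667
  Q(2)·log₂(Q(2)/P(2)) = (1/2)·log₂((1/2)/(14/15)) = -0.45023
  Q(3)·log₂(Q(3)/P(3)) = (13/30)·log₂((13/30)/(1/30)) = 1.60352

D_KL(Q||P) = 0.06667 - 0.45023 + 1.60352 = 1.21996 ≈ 1.2200 bits

These are NOT equal (difference: 0.5362 bits). KL divergence is asymmetric: D_KL(P||Q) ≠ D_KL(Q||P) in general.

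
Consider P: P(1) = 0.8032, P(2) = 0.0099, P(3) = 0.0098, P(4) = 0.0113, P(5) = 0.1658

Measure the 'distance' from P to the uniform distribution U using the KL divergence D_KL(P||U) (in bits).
1.4338 bits

U(i) = 1/5 for all i

D_KL(P||U) = Σ P(x) log₂(P(x) / (1/5))
           = Σ P(x) log₂(P(x)) + log₂(5)
           = log₂(5) - H(P)

H(P) = -Σ P(x) log₂(P(x)):
  -P(1)·log₂(P(1)) = -(0.8032)·log₂(0.8032) = 0.25395
  -P(2)·log₂(P(2)) = -(0.0099)·log₂(0.0099) = 0.06592
  -P(3)·log₂(P(3)) = -(0.0098)·log₂(0.0098) = 0.06540
  -P(4)·log₂(P(4)) = -(0.0113)·log₂(0.0113) = 0.07308
  -P(5)·log₂(P(5)) = -(0.1658)·log₂(0.1658) = 0.42983
H(P) = 0.25395 + 0.06592 + 0.06540 + 0.07308 + 0.42983 = 0.88818 bits

log₂(5) = 2.32193 bits

D_KL(P||U) = 2.32193 - 0.88818 = 1.43375 ≈ 1.4338 bits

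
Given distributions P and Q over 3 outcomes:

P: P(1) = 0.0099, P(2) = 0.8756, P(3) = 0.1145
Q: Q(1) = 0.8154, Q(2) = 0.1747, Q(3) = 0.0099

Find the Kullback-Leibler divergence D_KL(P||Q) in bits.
2.3775 bits

D_KL(P||Q) = Σ P(x) log₂(P(x)/Q(x))

Computing term by term:
  P(1)·log₂(P(1)/Q(1)) = 0.0099·log₂(0.0099/0.8154) = -0.06300
  P(2)·log₂(P(2)/Q(2)) = 0.8756·log₂(0.8756/0.1747) = 2.03611
  P(3)·log₂(P(3)/Q(3)) = 0.1145·log₂(0.1145/0.0099) = 0.40439

D_KL(P||Q) = -0.06300 + 2.03611 + 0.40439 = 2.37750 ≈ 2.3775 bits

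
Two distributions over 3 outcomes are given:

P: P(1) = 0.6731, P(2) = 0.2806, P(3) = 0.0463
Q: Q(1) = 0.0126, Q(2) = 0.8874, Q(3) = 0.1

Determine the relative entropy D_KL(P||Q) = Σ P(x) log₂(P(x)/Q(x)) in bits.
3.3456 bits

D_KL(P||Q) = Σ P(x) log₂(P(x)/Q(x))

Computing term by term:
  P(1)·log₂(P(1)/Q(1)) = 0.6731·log₂(0.6731/0.0126) = 3.86314
  P(2)·log₂(P(2)/Q(2)) = 0.2806·log₂(0.2806/0.8874) = -0.46610
  P(3)·log₂(P(3)/Q(3)) = 0.0463·log₂(0.0463/0.1) = -0.05144

D_KL(P||Q) = 3.86314 - 0.46610 - 0.05144 = 3.34560 ≈ 3.3456 bits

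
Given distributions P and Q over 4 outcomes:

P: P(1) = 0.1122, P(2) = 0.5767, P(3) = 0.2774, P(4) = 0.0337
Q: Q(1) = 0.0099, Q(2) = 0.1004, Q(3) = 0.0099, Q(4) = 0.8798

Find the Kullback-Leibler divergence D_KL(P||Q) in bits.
3.0227 bits

D_KL(P||Q) = Σ P(x) log₂(P(x)/Q(x))

Computing term by term:
  P(1)·log₂(P(1)/Q(1)) = 0.1122·log₂(0.1122/0.0099) = 0.39298
  P(2)·log₂(P(2)/Q(2)) = 0.5767·log₂(0.5767/0.1004) = 1.45447
  P(3)·log₂(P(3)/Q(3)) = 0.2774·log₂(0.2774/0.0099) = 1.33385
  P(4)·log₂(P(4)/Q(4)) = 0.0337·log₂(0.0337/0.8798) = -0.15860

D_KL(P||Q) = 0.39298 + 1.45447 + 1.33385 - 0.15860 = 3.02270 ≈ 3.0227 bits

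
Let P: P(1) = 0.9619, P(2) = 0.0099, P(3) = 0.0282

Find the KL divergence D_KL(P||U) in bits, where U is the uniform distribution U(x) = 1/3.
1.3200 bits

U(i) = 1/3 for all i

D_KL(P||U) = Σ P(x) log₂(P(x) / (1/3))
           = Σ P(x) log₂(P(x)) + log₂(3)
           = log₂(3) - H(P)

H(P) = -Σ P(x) log₂(P(x)):
  -P(1)·log₂(P(1)) = -(0.9619)·log₂(0.9619) = 0.05391
  -P(2)·log₂(P(2)) = -(0.0099)·log₂(0.0099) = 0.06592
  -P(3)·log₂(P(3)) = -(0.0282)·log₂(0.0282) = 0.14518
H(P) = 0.05391 + 0.06592 + 0.14518 = 0.26501 bits

log₂(3) = 1.58496 bits

D_KL(P||U) = 1.58496 - 0.26501 = 1.31995 ≈ 1.3200 bits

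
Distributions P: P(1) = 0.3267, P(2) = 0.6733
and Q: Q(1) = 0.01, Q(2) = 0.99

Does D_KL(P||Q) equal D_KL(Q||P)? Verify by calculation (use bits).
D_KL(P||Q) = 1.2688 bits, D_KL(Q||P) = 0.5003 bits. No — D_KL(P||Q) ≠ D_KL(Q||P) for this pair.

D_KL(P||Q) = Σ P(x) log₂(P(x)/Q(x))

Computing term by term:
  P(1)·log₂(P(1)/Q(1)) = 0.3267·log₂(0.3267/0.01) = 1.64327
  P(2)·log₂(P(2)/Q(2)) = 0.6733·log₂(0.6733/0.99) = -0.37448

D_KL(P||Q) = 1.64327 - 0.37448 = 1.26879 ≈ 1.2688 bits

D_KL(Q||P) = Σ Q(x) log₂(Q(x)/P(x))

Computing term by term:
  Q(1)·log₂(Q(1)/P(1)) = 0.01·log₂(0.01/0.3267) = -0.05030
  Q(2)·log₂(Q(2)/P(2)) = 0.99·log₂(0.99/0.6733) = 0.55062

D_KL(Q||P) = -0.05030 + 0.55062 = 0.50032 ≈ 0.5003 bits

These are NOT equal (difference: 0.7685 bits). KL divergence is asymmetric: D_KL(P||Q) ≠ D_KL(Q||P) in general.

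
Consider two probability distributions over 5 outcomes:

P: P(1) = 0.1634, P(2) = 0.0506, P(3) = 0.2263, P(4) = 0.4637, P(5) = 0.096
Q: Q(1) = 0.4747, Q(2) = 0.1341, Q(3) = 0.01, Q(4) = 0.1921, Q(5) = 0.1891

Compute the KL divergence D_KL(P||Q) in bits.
1.1915 bits

D_KL(P||Q) = Σ P(x) log₂(P(x)/Q(x))

Computing term by term:
  P(1)·log₂(P(1)/Q(1)) = 0.1634·log₂(0.1634/0.4747) = -0.25141
  P(2)·log₂(P(2)/Q(2)) = 0.0506·log₂(0.0506/0.1341) = -0.07115
  P(3)·log₂(P(3)/Q(3)) = 0.2263·log₂(0.2263/0.01) = 1.01839
  P(4)·log₂(P(4)/Q(4)) = 0.4637·log₂(0.4637/0.1921) = 0.58952
  P(5)·log₂(P(5)/Q(5)) = 0.096·log₂(0.096/0.1891) = -0.09389

D_KL(P||Q) = -0.25141 - 0.07115 + 1.01839 + 0.58952 - 0.09389 = 1.19146 ≈ 1.1915 bits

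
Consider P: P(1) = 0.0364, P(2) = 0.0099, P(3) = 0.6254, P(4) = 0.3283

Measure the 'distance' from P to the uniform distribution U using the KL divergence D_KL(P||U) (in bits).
0.8091 bits

U(i) = 1/4 for all i

D_KL(P||U) = Σ P(x) log₂(P(x) / (1/4))
           = Σ P(x) log₂(P(x)) + log₂(4)
           = log₂(4) - H(P)

H(P) = -Σ P(x) log₂(P(x)):
  -P(1)·log₂(P(1)) = -(0.0364)·log₂(0.0364) = 0.17399
  -P(2)·log₂(P(2)) = -(0.0099)·log₂(0.0099) = 0.06592
  -P(3)·log₂(P(3)) = -(0.6254)·log₂(0.6254) = 0.42349
  -P(4)·log₂(P(4)) = -(0.3283)·log₂(0.3283) = 0.52755
H(P) = 0.17399 + 0.06592 + 0.42349 + 0.52755 = 1.19095 bits

log₂(4) = 2.00000 bits

D_KL(P||U) = 2.00000 - 1.19095 = 0.80905 ≈ 0.8091 bits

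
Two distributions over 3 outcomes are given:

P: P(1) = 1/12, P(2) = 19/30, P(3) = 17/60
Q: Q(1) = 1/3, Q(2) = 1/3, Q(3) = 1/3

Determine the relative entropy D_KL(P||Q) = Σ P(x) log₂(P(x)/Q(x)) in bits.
0.3534 bits

D_KL(P||Q) = Σ P(x) log₂(P(x)/Q(x))

Computing term by term:
  P(1)·log₂(P(1)/Q(1)) = (1/12)·log₂((1/12)/(1/3)) = -0.16667
  P(2)·log₂(P(2)/Q(2)) = (19/30)·log₂((19/30)/(1/3)) = 0.58647
  P(3)·log₂(P(3)/Q(3)) = (17/60)·log₂((17/60)/(1/3)) = -0.06643

D_KL(P||Q) = -0.16667 + 0.58647 - 0.06643 = 0.35337 ≈ 0.3534 bits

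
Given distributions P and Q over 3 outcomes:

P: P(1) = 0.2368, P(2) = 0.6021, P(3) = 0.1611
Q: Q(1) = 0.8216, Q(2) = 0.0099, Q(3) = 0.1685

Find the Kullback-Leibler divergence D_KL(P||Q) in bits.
3.1329 bits

D_KL(P||Q) = Σ P(x) log₂(P(x)/Q(x))

Computing term by term:
  P(1)·log₂(P(1)/Q(1)) = 0.2368·log₂(0.2368/0.8216) = -0.42500
  P(2)·log₂(P(2)/Q(2)) = 0.6021·log₂(0.6021/0.0099) = 3.56830
  P(3)·log₂(P(3)/Q(3)) = 0.1611·log₂(0.1611/0.1685) = -0.01044

D_KL(P||Q) = -0.42500 + 3.56830 - 0.01044 = 3.13286 ≈ 3.1329 bits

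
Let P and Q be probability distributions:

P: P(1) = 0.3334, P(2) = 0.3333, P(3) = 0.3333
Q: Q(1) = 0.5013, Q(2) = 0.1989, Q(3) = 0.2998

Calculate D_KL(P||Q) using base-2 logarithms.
0.1030 bits

D_KL(P||Q) = Σ P(x) log₂(P(x)/Q(x))

Computing term by term:
  P(1)·log₂(P(1)/Q(1)) = 0.3334·log₂(0.3334/0.5013) = -0.19618
  P(2)·log₂(P(2)/Q(2)) = 0.3333·log₂(0.3333/0.1989) = 0.24823
  P(3)·log₂(P(3)/Q(3)) = 0.3333·log₂(0.3333/0.2998) = 0.05094

D_KL(P||Q) = -0.19618 + 0.24823 + 0.05094 = 0.10299 ≈ 0.1030 bits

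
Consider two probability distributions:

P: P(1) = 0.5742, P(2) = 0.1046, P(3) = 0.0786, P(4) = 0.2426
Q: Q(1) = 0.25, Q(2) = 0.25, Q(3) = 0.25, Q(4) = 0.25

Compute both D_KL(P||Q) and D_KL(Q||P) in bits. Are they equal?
D_KL(P||Q) = 0.4156 bits, D_KL(Q||P) = 0.4425 bits. No, they are not equal.

D_KL(P||Q) = Σ P(x) log₂(P(x)/Q(x))

Computing term by term:
  P(1)·log₂(P(1)/Q(1)) = 0.5742·log₂(0.5742/0.25) = 0.68882
  P(2)·log₂(P(2)/Q(2)) = 0.1046·log₂(0.1046/0.25) = -0.13149
  P(3)·log₂(P(3)/Q(3)) = 0.0786·log₂(0.0786/0.25) = -0.13121
  P(4)·log₂(P(4)/Q(4)) = 0.2426·log₂(0.2426/0.25) = -0.01052

D_KL(P||Q) = 0.68882 - 0.13149 - 0.13121 - 0.01052 = 0.41560 ≈ 0.4156 bits

D_KL(Q||P) = Σ Q(x) log₂(Q(x)/P(x))

Computing term by term:
  Q(1)·log₂(Q(1)/P(1)) = 0.25·log₂(0.25/0.5742) = -0.29991
  Q(2)·log₂(Q(2)/P(2)) = 0.25·log₂(0.25/0.1046) = 0.31426
  Q(3)·log₂(Q(3)/P(3)) = 0.25·log₂(0.25/0.0786) = 0.41733
  Q(4)·log₂(Q(4)/P(4)) = 0.25·log₂(0.25/0.2426) = 0.01084

D_KL(Q||P) = -0.29991 + 0.31426 + 0.41733 + 0.01084 = 0.44252 ≈ 0.4425 bits

These are NOT equal (difference: 0.0269 bits). KL divergence is asymmetric: D_KL(P||Q) ≠ D_KL(Q||P) in general.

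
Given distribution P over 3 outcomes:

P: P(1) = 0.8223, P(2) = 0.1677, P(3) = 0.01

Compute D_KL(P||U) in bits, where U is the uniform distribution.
0.8544 bits

U(i) = 1/3 for all i

D_KL(P||U) = Σ P(x) log₂(P(x) / (1/3))
           = Σ P(x) log₂(P(x)) + log₂(3)
           = log₂(3) - H(P)

H(P) = -Σ P(x) log₂(P(x)):
  -P(1)·log₂(P(1)) = -(0.8223)·log₂(0.8223) = 0.23211
  -P(2)·log₂(P(2)) = -(0.1677)·log₂(0.1677) = 0.43200
  -P(3)·log₂(P(3)) = -(0.01)·log₂(0.01) = 0.06644
H(P) = 0.23211 + 0.43200 + 0.06644 = 0.73055 bits

log₂(3) = 1.58496 bits

D_KL(P||U) = 1.58496 - 0.73055 = 0.85441 ≈ 0.8544 bits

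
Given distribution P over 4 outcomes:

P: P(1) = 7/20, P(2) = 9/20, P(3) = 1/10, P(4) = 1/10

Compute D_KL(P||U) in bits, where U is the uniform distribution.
0.2871 bits

U(i) = 1/4 for all i

D_KL(P||U) = Σ P(x) log₂(P(x) / (1/4))
           = Σ P(x) log₂(P(x)) + log₂(4)
           = log₂(4) - H(P)

H(P) = -Σ P(x) log₂(P(x)):
  -P(1)·log₂(P(1)) = -(7/20)·log₂(7/20) = 0.53010
  -P(2)·log₂(P(2)) = -(9/20)·log₂(9/20) = 0.51840
  -P(3)·log₂(P(3)) = -(1/10)·log₂(1/10) = 0.33219
  -P(4)·log₂(P(4)) = -(1/10)·log₂(1/10) = 0.33219
H(P) = 0.53010 + 0.51840 + 0.33219 + 0.33219 = 1.71288 bits

log₂(4) = 2.00000 bits

D_KL(P||U) = 2.00000 - 1.71288 = 0.28712 ≈ 0.2871 bits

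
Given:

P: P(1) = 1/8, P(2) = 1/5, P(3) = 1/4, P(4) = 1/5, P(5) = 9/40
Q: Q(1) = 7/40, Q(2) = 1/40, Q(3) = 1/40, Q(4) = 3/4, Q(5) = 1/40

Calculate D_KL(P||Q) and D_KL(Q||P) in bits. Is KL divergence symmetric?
D_KL(P||Q) = 1.7017 bits, D_KL(Q||P) = 1.2778 bits. No, KL divergence is not symmetric.

D_KL(P||Q) = Σ P(x) log₂(P(x)/Q(x))

Computing term by term:
  P(1)·log₂(P(1)/Q(1)) = (1/8)·log₂((1/8)/(7/40)) = -0.06068
  P(2)·log₂(P(2)/Q(2)) = (1/5)·log₂((1/5)/(1/40)) = 0.60000
  P(3)·log₂(P(3)/Q(3)) = (1/4)·log₂((1/4)/(1/40)) = 0.83048
  P(4)·log₂(P(4)/Q(4)) = (1/5)·log₂((1/5)/(3/4)) = -0.38138
  P(5)·log₂(P(5)/Q(5)) = (9/40)·log₂((9/40)/(1/40)) = 0.71323

D_KL(P||Q) = -0.06068 + 0.60000 + 0.83048 - 0.38138 + 0.71323 = 1.70165 ≈ 1.7017 bits

D_KL(Q||P) = Σ Q(x) log₂(Q(x)/P(x))

Computing term by term:
  Q(1)·log₂(Q(1)/P(1)) = (7/40)·log₂((7/40)/(1/8)) = 0.08495
  Q(2)·log₂(Q(2)/P(2)) = (1/40)·log₂((1/40)/(1/5)) = -0.07500
  Q(3)·log₂(Q(3)/P(3)) = (1/40)·log₂((1/40)/(1/4)) = -0.08305
  Q(4)·log₂(Q(4)/P(4)) = (3/4)·log₂((3/4)/(1/5)) = 1.43017
  Q(5)·log₂(Q(5)/P(5)) = (1/40)·log₂((1/40)/(9/40)) = -0.07925

D_KL(Q||P) = 0.08495 - 0.07500 - 0.08305 + 1.43017 - 0.07925 = 1.27782 ≈ 1.2778 bits

These are NOT equal (difference: 0.4239 bits). KL divergence is asymmetric: D_KL(P||Q) ≠ D_KL(Q||P) in general.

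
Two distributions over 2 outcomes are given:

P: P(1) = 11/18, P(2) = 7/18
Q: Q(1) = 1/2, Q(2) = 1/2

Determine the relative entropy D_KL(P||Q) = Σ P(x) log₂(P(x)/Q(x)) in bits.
0.0359 bits

D_KL(P||Q) = Σ P(x) log₂(P(x)/Q(x))

Computing term by term:
  P(1)·log₂(P(1)/Q(1)) = (11/18)·log₂((11/18)/(1/2)) = 0.17692
  P(2)·log₂(P(2)/Q(2)) = (7/18)·log₂((7/18)/(1/2)) = -0.14100

D_KL(P||Q) = 0.17692 - 0.14100 = 0.03592 ≈ 0.0359 bits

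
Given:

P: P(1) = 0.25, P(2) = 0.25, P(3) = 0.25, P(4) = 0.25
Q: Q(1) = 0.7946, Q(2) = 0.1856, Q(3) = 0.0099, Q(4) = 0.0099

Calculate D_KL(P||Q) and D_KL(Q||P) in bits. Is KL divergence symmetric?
D_KL(P||Q) = 2.0195 bits, D_KL(Q||P) = 1.1536 bits. No, KL divergence is not symmetric.

D_KL(P||Q) = Σ P(x) log₂(P(x)/Q(x))

Computing term by term:
  P(1)·log₂(P(1)/Q(1)) = 0.25·log₂(0.25/0.7946) = -0.41708
  P(2)·log₂(P(2)/Q(2)) = 0.25·log₂(0.25/0.1856) = 0.10743
  P(3)·log₂(P(3)/Q(3)) = 0.25·log₂(0.25/0.0099) = 1.16459
  P(4)·log₂(P(4)/Q(4)) = 0.25·log₂(0.25/0.0099) = 1.16459

D_KL(P||Q) = -0.41708 + 0.10743 + 1.16459 + 1.16459 = 2.01953 ≈ 2.0195 bits

D_KL(Q||P) = Σ Q(x) log₂(Q(x)/P(x))

Computing term by term:
  Q(1)·log₂(Q(1)/P(1)) = 0.7946·log₂(0.7946/0.25) = 1.32563
  Q(2)·log₂(Q(2)/P(2)) = 0.1856·log₂(0.1856/0.25) = -0.07976
  Q(3)·log₂(Q(3)/P(3)) = 0.0099·log₂(0.0099/0.25) = -0.04612
  Q(4)·log₂(Q(4)/P(4)) = 0.0099·log₂(0.0099/0.25) = -0.04612

D_KL(Q||P) = 1.32563 - 0.07976 - 0.04612 - 0.04612 = 1.15363 ≈ 1.1536 bits

These are NOT equal (difference: 0.8659 bits). KL divergence is asymmetric: D_KL(P||Q) ≠ D_KL(Q||P) in general.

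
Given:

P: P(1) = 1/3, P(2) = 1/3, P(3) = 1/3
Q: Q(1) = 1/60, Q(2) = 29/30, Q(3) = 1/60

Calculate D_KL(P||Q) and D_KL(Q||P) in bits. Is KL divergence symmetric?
D_KL(P||Q) = 2.3693 bits, D_KL(Q||P) = 1.3408 bits. No, KL divergence is not symmetric.

D_KL(P||Q) = Σ P(x) log₂(P(x)/Q(x))

Computing term by term:
  P(1)·log₂(P(1)/Q(1)) = (1/3)·log₂((1/3)/(1/60)) = 1.44064
  P(2)·log₂(P(2)/Q(2)) = (1/3)·log₂((1/3)/(29/30)) = -0.51202
  P(3)·log₂(P(3)/Q(3)) = (1/3)·log₂((1/3)/(1/60)) = 1.44064

D_KL(P||Q) = 1.44064 - 0.51202 + 1.44064 = 2.36926 ≈ 2.3693 bits

D_KL(Q||P) = Σ Q(x) log₂(Q(x)/P(x))

Computing term by term:
  Q(1)·log₂(Q(1)/P(1)) = (1/60)·log₂((1/60)/(1/3)) = -0.07203
  Q(2)·log₂(Q(2)/P(2)) = (29/30)·log₂((29/30)/(1/3)) = 1.48485
  Q(3)·log₂(Q(3)/P(3)) = (1/60)·log₂((1/60)/(1/3)) = -0.07203

D_KL(Q||P) = -0.07203 + 1.48485 - 0.07203 = 1.34079 ≈ 1.3408 bits

These are NOT equal (difference: 1.0285 bits). KL divergence is asymmetric: D_KL(P||Q) ≠ D_KL(Q||P) in general.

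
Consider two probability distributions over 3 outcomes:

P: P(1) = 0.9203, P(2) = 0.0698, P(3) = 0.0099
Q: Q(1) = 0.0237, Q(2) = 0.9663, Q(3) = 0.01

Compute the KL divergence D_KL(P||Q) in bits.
4.5936 bits

D_KL(P||Q) = Σ P(x) log₂(P(x)/Q(x))

Computing term by term:
  P(1)·log₂(P(1)/Q(1)) = 0.9203·log₂(0.9203/0.0237) = 4.85840
  P(2)·log₂(P(2)/Q(2)) = 0.0698·log₂(0.0698/0.9663) = -0.26462
  P(3)·log₂(P(3)/Q(3)) = 0.0099·log₂(0.0099/0.01) = -0.00014

D_KL(P||Q) = 4.85840 - 0.26462 - 0.00014 = 4.59364 ≈ 4.5936 bits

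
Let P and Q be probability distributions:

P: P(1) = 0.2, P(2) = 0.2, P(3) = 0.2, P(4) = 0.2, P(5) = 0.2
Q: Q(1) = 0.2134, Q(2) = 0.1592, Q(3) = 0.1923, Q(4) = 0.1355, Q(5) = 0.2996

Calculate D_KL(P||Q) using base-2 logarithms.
0.0542 bits

D_KL(P||Q) = Σ P(x) log₂(P(x)/Q(x))

Computing term by term:
  P(1)·log₂(P(1)/Q(1)) = 0.2·log₂(0.2/0.2134) = -0.01871
  P(2)·log₂(P(2)/Q(2)) = 0.2·log₂(0.2/0.1592) = 0.06583
  P(3)·log₂(P(3)/Q(3)) = 0.2·log₂(0.2/0.1923) = 0.01133
  P(4)·log₂(P(4)/Q(4)) = 0.2·log₂(0.2/0.1355) = 0.11234
  P(5)·log₂(P(5)/Q(5)) = 0.2·log₂(0.2/0.2996) = -0.11661

D_KL(P||Q) = -0.01871 + 0.06583 + 0.01133 + 0.11234 - 0.11661 = 0.05418 ≈ 0.0542 bits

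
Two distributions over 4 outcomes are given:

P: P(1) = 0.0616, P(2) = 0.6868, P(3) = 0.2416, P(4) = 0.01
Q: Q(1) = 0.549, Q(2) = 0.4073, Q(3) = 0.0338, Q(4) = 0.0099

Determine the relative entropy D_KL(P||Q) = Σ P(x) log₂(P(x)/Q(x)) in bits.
1.0090 bits

D_KL(P||Q) = Σ P(x) log₂(P(x)/Q(x))

Computing term by term:
  P(1)·log₂(P(1)/Q(1)) = 0.0616·log₂(0.0616/0.549) = -0.19440
  P(2)·log₂(P(2)/Q(2)) = 0.6868·log₂(0.6868/0.4073) = 0.51771
  P(3)·log₂(P(3)/Q(3)) = 0.2416·log₂(0.2416/0.0338) = 0.68555
  P(4)·log₂(P(4)/Q(4)) = 0.01·log₂(0.01/0.0099) = 0.00014

D_KL(P||Q) = -0.19440 + 0.51771 + 0.68555 + 0.00014 = 1.00900 ≈ 1.0090 bits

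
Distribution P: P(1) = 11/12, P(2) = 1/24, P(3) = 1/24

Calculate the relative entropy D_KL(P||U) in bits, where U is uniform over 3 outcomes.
1.0878 bits

U(i) = 1/3 for all i

D_KL(P||U) = Σ P(x) log₂(P(x) / (1/3))
           = Σ P(x) log₂(P(x)) + log₂(3)
           = log₂(3) - H(P)

H(P) = -Σ P(x) log₂(P(x)):
  -P(1)·log₂(P(1)) = -(11/12)·log₂(11/12) = 0.11507
  -P(2)·log₂(P(2)) = -(1/24)·log₂(1/24) = 0.19104
  -P(3)·log₂(P(3)) = -(1/24)·log₂(1/24) = 0.19104
H(P) = 0.11507 + 0.19104 + 0.19104 = 0.49715 bits

log₂(3) = 1.58496 bits

D_KL(P||U) = 1.58496 - 0.49715 = 1.08781 ≈ 1.0878 bits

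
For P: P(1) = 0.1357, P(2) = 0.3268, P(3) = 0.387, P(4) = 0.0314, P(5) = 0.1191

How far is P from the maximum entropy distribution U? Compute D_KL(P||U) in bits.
0.3512 bits

U(i) = 1/5 for all i

D_KL(P||U) = Σ P(x) log₂(P(x) / (1/5))
           = Σ P(x) log₂(P(x)) + log₂(5)
           = log₂(5) - H(P)

H(P) = -Σ P(x) log₂(P(x)):
  -P(1)·log₂(P(1)) = -(0.1357)·log₂(0.1357) = 0.39102
  -P(2)·log₂(P(2)) = -(0.3268)·log₂(0.3268) = 0.52730
  -P(3)·log₂(P(3)) = -(0.387)·log₂(0.387) = 0.53003
  -P(4)·log₂(P(4)) = -(0.0314)·log₂(0.0314) = 0.15678
  -P(5)·log₂(P(5)) = -(0.1191)·log₂(0.1191) = 0.36561
H(P) = 0.39102 + 0.52730 + 0.53003 + 0.15678 + 0.36561 = 1.97074 bits

log₂(5) = 2.32193 bits

D_KL(P||U) = 2.32193 - 1.97074 = 0.35119 ≈ 0.3512 bits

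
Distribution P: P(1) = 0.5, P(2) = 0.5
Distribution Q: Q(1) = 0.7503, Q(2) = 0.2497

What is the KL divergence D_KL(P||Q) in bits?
0.2081 bits

D_KL(P||Q) = Σ P(x) log₂(P(x)/Q(x))

Computing term by term:
  P(1)·log₂(P(1)/Q(1)) = 0.5·log₂(0.5/0.7503) = -0.29277
  P(2)·log₂(P(2)/Q(2)) = 0.5·log₂(0.5/0.2497) = 0.50087

D_KL(P||Q) = -0.29277 + 0.50087 = 0.20810 ≈ 0.2081 bits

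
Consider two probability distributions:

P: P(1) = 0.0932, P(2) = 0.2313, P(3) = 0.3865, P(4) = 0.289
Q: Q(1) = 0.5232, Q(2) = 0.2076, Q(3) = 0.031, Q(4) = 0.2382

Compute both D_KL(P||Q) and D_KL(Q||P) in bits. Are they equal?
D_KL(P||Q) = 1.2916 bits, D_KL(Q||P) = 1.0906 bits. No, they are not equal.

D_KL(P||Q) = Σ P(x) log₂(P(x)/Q(x))

Computing term by term:
  P(1)·log₂(P(1)/Q(1)) = 0.0932·log₂(0.0932/0.5232) = -0.23197
  P(2)·log₂(P(2)/Q(2)) = 0.2313·log₂(0.2313/0.2076) = 0.03607
  P(3)·log₂(P(3)/Q(3)) = 0.3865·log₂(0.3865/0.031) = 1.40691
  P(4)·log₂(P(4)/Q(4)) = 0.289·log₂(0.289/0.2382) = 0.08060

D_KL(P||Q) = -0.23197 + 0.03607 + 1.40691 + 0.08060 = 1.29161 ≈ 1.2916 bits

D_KL(Q||P) = Σ Q(x) log₂(Q(x)/P(x))

Computing term by term:
  Q(1)·log₂(Q(1)/P(1)) = 0.5232·log₂(0.5232/0.0932) = 1.30222
  Q(2)·log₂(Q(2)/P(2)) = 0.2076·log₂(0.2076/0.2313) = -0.03238
  Q(3)·log₂(Q(3)/P(3)) = 0.031·log₂(0.031/0.3865) = -0.11284
  Q(4)·log₂(Q(4)/P(4)) = 0.2382·log₂(0.2382/0.289) = -0.06643

D_KL(Q||P) = 1.30222 - 0.03238 - 0.11284 - 0.06643 = 1.09057 ≈ 1.0906 bits

These are NOT equal (difference: 0.2010 bits). KL divergence is asymmetric: D_KL(P||Q) ≠ D_KL(Q||P) in general.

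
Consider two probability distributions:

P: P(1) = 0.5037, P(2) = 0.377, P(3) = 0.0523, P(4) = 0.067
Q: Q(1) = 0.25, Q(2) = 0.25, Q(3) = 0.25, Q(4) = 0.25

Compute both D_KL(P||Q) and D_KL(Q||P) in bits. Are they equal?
D_KL(P||Q) = 0.4872 bits, D_KL(Q||P) = 0.6384 bits. No, they are not equal.

D_KL(P||Q) = Σ P(x) log₂(P(x)/Q(x))

Computing term by term:
  P(1)·log₂(P(1)/Q(1)) = 0.5037·log₂(0.5037/0.25) = 0.50906
  P(2)·log₂(P(2)/Q(2)) = 0.377·log₂(0.377/0.25) = 0.22342
  P(3)·log₂(P(3)/Q(3)) = 0.0523·log₂(0.0523/0.25) = -0.11804
  P(4)·log₂(P(4)/Q(4)) = 0.067·log₂(0.067/0.25) = -0.12728

D_KL(P||Q) = 0.50906 + 0.22342 - 0.11804 - 0.12728 = 0.48716 ≈ 0.4872 bits

D_KL(Q||P) = Σ Q(x) log₂(Q(x)/P(x))

Computing term by term:
  Q(1)·log₂(Q(1)/P(1)) = 0.25·log₂(0.25/0.5037) = -0.25266
  Q(2)·log₂(Q(2)/P(2)) = 0.25·log₂(0.25/0.377) = -0.14816
  Q(3)·log₂(Q(3)/P(3)) = 0.25·log₂(0.25/0.0523) = 0.56426
  Q(4)·log₂(Q(4)/P(4)) = 0.25·log₂(0.25/0.067) = 0.47492

D_KL(Q||P) = -0.25266 - 0.14816 + 0.56426 + 0.47492 = 0.63836 ≈ 0.6384 bits

These are NOT equal (difference: 0.1512 bits). KL divergence is asymmetric: D_KL(P||Q) ≠ D_KL(Q||P) in general.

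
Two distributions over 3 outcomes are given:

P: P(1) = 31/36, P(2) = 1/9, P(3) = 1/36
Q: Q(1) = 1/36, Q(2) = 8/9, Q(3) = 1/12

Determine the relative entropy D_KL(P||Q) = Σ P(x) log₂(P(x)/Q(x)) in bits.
3.8888 bits

D_KL(P||Q) = Σ P(x) log₂(P(x)/Q(x))

Computing term by term:
  P(1)·log₂(P(1)/Q(1)) = (31/36)·log₂((31/36)/(1/36)) = 4.26611
  P(2)·log₂(P(2)/Q(2)) = (1/9)·log₂((1/9)/(8/9)) = -0.33333
  P(3)·log₂(P(3)/Q(3)) = (1/36)·log₂((1/36)/(1/12)) = -0.04403

D_KL(P||Q) = 4.26611 - 0.33333 - 0.04403 = 3.88875 ≈ 3.8888 bits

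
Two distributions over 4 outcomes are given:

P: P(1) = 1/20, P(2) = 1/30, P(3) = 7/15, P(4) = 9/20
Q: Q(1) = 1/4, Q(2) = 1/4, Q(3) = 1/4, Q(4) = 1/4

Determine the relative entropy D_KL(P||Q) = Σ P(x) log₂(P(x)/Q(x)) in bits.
0.5888 bits

D_KL(P||Q) = Σ P(x) log₂(P(x)/Q(x))

Computing term by term:
  P(1)·log₂(P(1)/Q(1)) = (1/20)·log₂((1/20)/(1/4)) = -0.11610
  P(2)·log₂(P(2)/Q(2)) = (1/30)·log₂((1/30)/(1/4)) = -0.09690
  P(3)·log₂(P(3)/Q(3)) = (7/15)·log₂((7/15)/(1/4)) = 0.42022
  P(4)·log₂(P(4)/Q(4)) = (9/20)·log₂((9/20)/(1/4)) = 0.38160

D_KL(P||Q) = -0.11610 - 0.09690 + 0.42022 + 0.38160 = 0.58882 ≈ 0.5888 bits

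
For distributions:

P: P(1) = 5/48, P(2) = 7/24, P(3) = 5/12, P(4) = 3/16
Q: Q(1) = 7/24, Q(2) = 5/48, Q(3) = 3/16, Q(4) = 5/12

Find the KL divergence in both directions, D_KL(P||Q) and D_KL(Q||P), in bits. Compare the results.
D_KL(P||Q) = 0.5425 bits, D_KL(Q||P) = 0.5425 bits. The two directions give exactly the same value for this pair.

D_KL(P||Q) = Σ P(x) log₂(P(x)/Q(x))

Computing term by term:
  P(1)·log₂(P(1)/Q(1)) = (5/48)·log₂((5/48)/(7/24)) = -0.15473
  P(2)·log₂(P(2)/Q(2)) = (7/24)·log₂((7/24)/(5/48)) = 0.43325
  P(3)·log₂(P(3)/Q(3)) = (5/12)·log₂((5/12)/(3/16)) = 0.48000
  P(4)·log₂(P(4)/Q(4)) = (3/16)·log₂((3/16)/(5/12)) = -0.21600

D_KL(P||Q) = -0.15473 + 0.43325 + 0.48000 - 0.21600 = 0.54252 ≈ 0.5425 bits

D_KL(Q||P) = Σ Q(x) log₂(Q(x)/P(x))

Computing term by term:
  Q(1)·log₂(Q(1)/P(1)) = (7/24)·log₂((7/24)/(5/48)) = 0.43325
  Q(2)·log₂(Q(2)/P(2)) = (5/48)·log₂((5/48)/(7/24)) = -0.15473
  Q(3)·log₂(Q(3)/P(3)) = (3/16)·log₂((3/16)/(5/12)) = -0.21600
  Q(4)·log₂(Q(4)/P(4)) = (5/12)·log₂((5/12)/(3/16)) = 0.48000

D_KL(Q||P) = 0.43325 - 0.15473 - 0.21600 + 0.48000 = 0.54252 ≈ 0.5425 bits

These ARE equal here. Q is P with outcomes relabeled (Q(1) = P(2), Q(2) = P(1), Q(3) = P(4), Q(4) = P(3)) by a relabeling that is its own inverse, so the two sums contain exactly the same terms in a different order. This is a special case — KL divergence is not symmetric in general: D_KL(P||Q) ≠ D_KL(Q||P) for most P, Q.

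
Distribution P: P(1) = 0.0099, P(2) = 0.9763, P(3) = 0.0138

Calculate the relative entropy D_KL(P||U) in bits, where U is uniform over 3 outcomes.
1.4000 bits

U(i) = 1/3 for all i

D_KL(P||U) = Σ P(x) log₂(P(x) / (1/3))
           = Σ P(x) log₂(P(x)) + log₂(3)
           = log₂(3) - H(P)

H(P) = -Σ P(x) log₂(P(x)):
  -P(1)·log₂(P(1)) = -(0.0099)·log₂(0.0099) = 0.06592
  -P(2)·log₂(P(2)) = -(0.9763)·log₂(0.9763) = 0.03378
  -P(3)·log₂(P(3)) = -(0.0138)·log₂(0.0138) = 0.08527
H(P) = 0.06592 + 0.03378 + 0.08527 = 0.18497 bits

log₂(3) = 1.58496 bits

D_KL(P||U) = 1.58496 - 0.18497 = 1.39999 ≈ 1.4000 bits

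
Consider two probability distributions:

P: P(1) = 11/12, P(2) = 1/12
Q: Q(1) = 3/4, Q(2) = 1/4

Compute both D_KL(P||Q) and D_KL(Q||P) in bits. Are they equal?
D_KL(P||Q) = 0.1333 bits, D_KL(Q||P) = 0.1791 bits. No, they are not equal.

D_KL(P||Q) = Σ P(x) log₂(P(x)/Q(x))

Computing term by term:
  P(1)·log₂(P(1)/Q(1)) = (11/12)·log₂((11/12)/(3/4)) = 0.26538
  P(2)·log₂(P(2)/Q(2)) = (1/12)·log₂((1/12)/(1/4)) = -0.13208

D_KL(P||Q) = 0.26538 - 0.13208 = 0.13330 ≈ 0.1333 bits

D_KL(Q||P) = Σ Q(x) log₂(Q(x)/P(x))

Computing term by term:
  Q(1)·log₂(Q(1)/P(1)) = (3/4)·log₂((3/4)/(11/12)) = -0.21713
  Q(2)·log₂(Q(2)/P(2)) = (1/4)·log₂((1/4)/(1/12)) = 0.39624

D_KL(Q||P) = -0.21713 + 0.39624 = 0.17911 ≈ 0.1791 bits

These are NOT equal (difference: 0.0458 bits). KL divergence is asymmetric: D_KL(P||Q) ≠ D_KL(Q||P) in general.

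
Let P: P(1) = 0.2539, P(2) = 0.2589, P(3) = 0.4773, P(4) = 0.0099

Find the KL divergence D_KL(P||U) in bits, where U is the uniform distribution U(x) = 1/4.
0.4179 bits

U(i) = 1/4 for all i

D_KL(P||U) = Σ P(x) log₂(P(x) / (1/4))
           = Σ P(x) log₂(P(x)) + log₂(4)
           = log₂(4) - H(P)

H(P) = -Σ P(x) log₂(P(x)):
  -P(1)·log₂(P(1)) = -(0.2539)·log₂(0.2539) = 0.50213
  -P(2)·log₂(P(2)) = -(0.2589)·log₂(0.2589) = 0.50473
  -P(3)·log₂(P(3)) = -(0.4773)·log₂(0.4773) = 0.50929
  -P(4)·log₂(P(4)) = -(0.0099)·log₂(0.0099) = 0.06592
H(P) = 0.50213 + 0.50473 + 0.50929 + 0.06592 = 1.58207 bits

log₂(4) = 2.00000 bits

D_KL(P||U) = 2.00000 - 1.58207 = 0.41793 ≈ 0.4179 bits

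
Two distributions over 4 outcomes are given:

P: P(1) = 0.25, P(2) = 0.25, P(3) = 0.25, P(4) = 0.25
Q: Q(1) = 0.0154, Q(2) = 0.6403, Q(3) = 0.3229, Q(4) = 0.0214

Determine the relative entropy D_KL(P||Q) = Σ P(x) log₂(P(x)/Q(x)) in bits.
1.4603 bits

D_KL(P||Q) = Σ P(x) log₂(P(x)/Q(x))

Computing term by term:
  P(1)·log₂(P(1)/Q(1)) = 0.25·log₂(0.25/0.0154) = 1.00523
  P(2)·log₂(P(2)/Q(2)) = 0.25·log₂(0.25/0.6403) = -0.33920
  P(3)·log₂(P(3)/Q(3)) = 0.25·log₂(0.25/0.3229) = -0.09229
  P(4)·log₂(P(4)/Q(4)) = 0.25·log₂(0.25/0.0214) = 0.88656

D_KL(P||Q) = 1.00523 - 0.33920 - 0.09229 + 0.88656 = 1.46030 ≈ 1.4603 bits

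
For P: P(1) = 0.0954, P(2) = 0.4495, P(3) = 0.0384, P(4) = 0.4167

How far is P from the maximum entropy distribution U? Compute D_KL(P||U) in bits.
0.4512 bits

U(i) = 1/4 for all i

D_KL(P||U) = Σ P(x) log₂(P(x) / (1/4))
           = Σ P(x) log₂(P(x)) + log₂(4)
           = log₂(4) - H(P)

H(P) = -Σ P(x) log₂(P(x)):
  -P(1)·log₂(P(1)) = -(0.0954)·log₂(0.0954) = 0.32339
  -P(2)·log₂(P(2)) = -(0.4495)·log₂(0.4495) = 0.51855
  -P(3)·log₂(P(3)) = -(0.0384)·log₂(0.0384) = 0.18059
  -P(4)·log₂(P(4)) = -(0.4167)·log₂(0.4167) = 0.52626
H(P) = 0.32339 + 0.51855 + 0.18059 + 0.52626 = 1.54879 bits

log₂(4) = 2.00000 bits

D_KL(P||U) = 2.00000 - 1.54879 = 0.45121 ≈ 0.4512 bits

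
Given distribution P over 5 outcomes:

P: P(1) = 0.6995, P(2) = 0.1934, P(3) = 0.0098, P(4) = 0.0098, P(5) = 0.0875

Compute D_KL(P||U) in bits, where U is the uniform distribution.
1.0645 bits

U(i) = 1/5 for all i

D_KL(P||U) = Σ P(x) log₂(P(x) / (1/5))
           = Σ P(x) log₂(P(x)) + log₂(5)
           = log₂(5) - H(P)

H(P) = -Σ P(x) log₂(P(x)):
  -P(1)·log₂(P(1)) = -(0.6995)·log₂(0.6995) = 0.36067
  -P(2)·log₂(P(2)) = -(0.1934)·log₂(0.1934) = 0.45842
  -P(3)·log₂(P(3)) = -(0.0098)·log₂(0.0098) = 0.06540
  -P(4)·log₂(P(4)) = -(0.0098)·log₂(0.0098) = 0.06540
  -P(5)·log₂(P(5)) = -(0.0875)·log₂(0.0875) = 0.30753
H(P) = 0.36067 + 0.45842 + 0.06540 + 0.06540 + 0.30753 = 1.25742 bits

log₂(5) = 2.32193 bits

D_KL(P||U) = 2.32193 - 1.25742 = 1.06451 ≈ 1.0645 bits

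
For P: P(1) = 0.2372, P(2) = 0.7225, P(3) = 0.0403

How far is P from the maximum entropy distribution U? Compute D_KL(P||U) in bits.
0.5671 bits

U(i) = 1/3 for all i

D_KL(P||U) = Σ P(x) log₂(P(x) / (1/3))
           = Σ P(x) log₂(P(x)) + log₂(3)
           = log₂(3) - H(P)

H(P) = -Σ P(x) log₂(P(x)):
  -P(1)·log₂(P(1)) = -(0.2372)·log₂(0.2372) = 0.49239
  -P(2)·log₂(P(2)) = -(0.7225)·log₂(0.7225) = 0.33880
  -P(3)·log₂(P(3)) = -(0.0403)·log₂(0.0403) = 0.18671
H(P) = 0.49239 + 0.33880 + 0.18671 = 1.01790 bits

log₂(3) = 1.58496 bits

D_KL(P||U) = 1.58496 - 1.01790 = 0.56706 ≈ 0.5671 bits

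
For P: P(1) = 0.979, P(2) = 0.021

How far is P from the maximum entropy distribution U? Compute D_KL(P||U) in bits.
0.8530 bits

U(i) = 1/2 for all i

D_KL(P||U) = Σ P(x) log₂(P(x) / (1/2))
           = Σ P(x) log₂(P(x)) + log₂(2)
           = log₂(2) - H(P)

H(P) = -Σ P(x) log₂(P(x)):
  -P(1)·log₂(P(1)) = -(0.979)·log₂(0.979) = 0.02998
  -P(2)·log₂(P(2)) = -(0.021)·log₂(0.021) = 0.11704
H(P) = 0.02998 + 0.11704 = 0.14702 bits

log₂(2) = 1.00000 bits

D_KL(P||U) = 1.00000 - 0.14702 = 0.85298 ≈ 0.8530 bits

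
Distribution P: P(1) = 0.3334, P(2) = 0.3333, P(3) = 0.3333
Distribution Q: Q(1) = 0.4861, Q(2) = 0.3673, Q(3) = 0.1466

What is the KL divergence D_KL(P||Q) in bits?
0.1669 bits

D_KL(P||Q) = Σ P(x) log₂(P(x)/Q(x))

Computing term by term:
  P(1)·log₂(P(1)/Q(1)) = 0.3334·log₂(0.3334/0.4861) = -0.18137
  P(2)·log₂(P(2)/Q(2)) = 0.3333·log₂(0.3333/0.3673) = -0.04671
  P(3)·log₂(P(3)/Q(3)) = 0.3333·log₂(0.3333/0.1466) = 0.39494

D_KL(P||Q) = -0.18137 - 0.04671 + 0.39494 = 0.16686 ≈ 0.1669 bits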